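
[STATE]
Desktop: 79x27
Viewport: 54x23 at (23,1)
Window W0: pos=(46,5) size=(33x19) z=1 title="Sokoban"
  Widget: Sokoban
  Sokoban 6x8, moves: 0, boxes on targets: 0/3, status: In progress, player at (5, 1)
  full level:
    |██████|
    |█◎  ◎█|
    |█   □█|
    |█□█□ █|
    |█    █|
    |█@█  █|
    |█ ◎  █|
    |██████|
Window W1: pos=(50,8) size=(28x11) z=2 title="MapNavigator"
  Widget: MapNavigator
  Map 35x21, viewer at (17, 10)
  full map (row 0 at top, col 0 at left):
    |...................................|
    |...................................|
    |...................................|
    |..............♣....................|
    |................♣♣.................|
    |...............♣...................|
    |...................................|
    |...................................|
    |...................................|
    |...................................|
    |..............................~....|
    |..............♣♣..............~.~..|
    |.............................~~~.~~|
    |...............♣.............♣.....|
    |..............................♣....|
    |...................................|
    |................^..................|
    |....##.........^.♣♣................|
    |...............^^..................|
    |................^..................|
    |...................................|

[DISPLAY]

                                                      
                                                      
                                                      
                                                      
                       ┏━━━━━━━━━━━━━━━━━━━━━━━━━━━━━━
                       ┃ Sokoban                      
                       ┠──────────────────────────────
                       ┃███┏━━━━━━━━━━━━━━━━━━━━━━━━━━
                       ┃█◎ ┃ MapNavigator             
                       ┃█  ┠──────────────────────────
                       ┃█□█┃..........................
                       ┃█  ┃..........................
                       ┃█@█┃..........................
                       ┃█ ◎┃.............@............
                       ┃███┃..........♣♣..............
                       ┃Mov┃.........................~
                       ┃   ┃...........♣.............♣
                       ┃   ┗━━━━━━━━━━━━━━━━━━━━━━━━━━
                       ┃                              
                       ┃                              
                       ┃                              
                       ┃                              
                       ┗━━━━━━━━━━━━━━━━━━━━━━━━━━━━━━


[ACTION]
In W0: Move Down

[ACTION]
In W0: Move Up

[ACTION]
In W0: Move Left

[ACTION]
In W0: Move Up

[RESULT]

                                                      
                                                      
                                                      
                                                      
                       ┏━━━━━━━━━━━━━━━━━━━━━━━━━━━━━━
                       ┃ Sokoban                      
                       ┠──────────────────────────────
                       ┃███┏━━━━━━━━━━━━━━━━━━━━━━━━━━
                       ┃█◎ ┃ MapNavigator             
                       ┃█  ┠──────────────────────────
                       ┃█□█┃..........................
                       ┃█@ ┃..........................
                       ┃█ █┃..........................
                       ┃█ ◎┃.............@............
                       ┃███┃..........♣♣..............
                       ┃Mov┃.........................~
                       ┃   ┃...........♣.............♣
                       ┃   ┗━━━━━━━━━━━━━━━━━━━━━━━━━━
                       ┃                              
                       ┃                              
                       ┃                              
                       ┃                              
                       ┗━━━━━━━━━━━━━━━━━━━━━━━━━━━━━━


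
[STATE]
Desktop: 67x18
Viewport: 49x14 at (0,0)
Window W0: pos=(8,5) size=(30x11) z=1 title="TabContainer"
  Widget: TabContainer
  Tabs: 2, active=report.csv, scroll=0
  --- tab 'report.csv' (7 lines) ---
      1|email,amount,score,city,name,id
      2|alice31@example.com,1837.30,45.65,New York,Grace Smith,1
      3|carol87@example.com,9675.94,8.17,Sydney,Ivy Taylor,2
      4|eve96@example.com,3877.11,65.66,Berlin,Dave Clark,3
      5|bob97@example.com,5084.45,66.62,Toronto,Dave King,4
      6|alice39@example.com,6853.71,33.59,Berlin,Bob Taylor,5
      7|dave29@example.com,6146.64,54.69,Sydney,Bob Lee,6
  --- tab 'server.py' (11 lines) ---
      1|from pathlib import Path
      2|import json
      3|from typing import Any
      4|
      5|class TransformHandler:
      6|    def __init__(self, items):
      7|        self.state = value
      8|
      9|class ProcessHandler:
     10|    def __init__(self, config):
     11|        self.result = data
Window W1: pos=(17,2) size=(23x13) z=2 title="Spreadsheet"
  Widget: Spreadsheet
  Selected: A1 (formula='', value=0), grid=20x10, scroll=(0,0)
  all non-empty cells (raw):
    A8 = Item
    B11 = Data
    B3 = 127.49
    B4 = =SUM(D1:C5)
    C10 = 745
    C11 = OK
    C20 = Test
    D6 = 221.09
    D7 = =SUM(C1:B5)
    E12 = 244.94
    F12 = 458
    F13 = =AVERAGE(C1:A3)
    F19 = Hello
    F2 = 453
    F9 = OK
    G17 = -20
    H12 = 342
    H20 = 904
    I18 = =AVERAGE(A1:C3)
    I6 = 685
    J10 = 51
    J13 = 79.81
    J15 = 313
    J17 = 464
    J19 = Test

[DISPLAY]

                                                 
                                                 
                 ┏━━━━━━━━━━━━━━━━━━━━━┓         
                 ┃ Spreadsheet         ┃         
                 ┠─────────────────────┨         
        ┏━━━━━━━━┃A1:                  ┃         
        ┃ TabCont┃       A       B     ┃         
        ┠────────┃---------------------┃         
        ┃[report.┃  1      [0]       0 ┃         
        ┃────────┃  2        0       0 ┃         
        ┃email,am┃  3        0  127.49 ┃         
        ┃alice31@┃  4        0       0 ┃         
        ┃carol87@┃  5        0       0 ┃         
        ┃eve96@ex┃  6        0       0 ┃         


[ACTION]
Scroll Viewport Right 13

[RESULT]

                                                 
                                                 
    ┏━━━━━━━━━━━━━━━━━━━━━┓                      
    ┃ Spreadsheet         ┃                      
    ┠─────────────────────┨                      
━━━━┃A1:                  ┃                      
Cont┃       A       B     ┃                      
────┃---------------------┃                      
ort.┃  1      [0]       0 ┃                      
────┃  2        0       0 ┃                      
l,am┃  3        0  127.49 ┃                      
e31@┃  4        0       0 ┃                      
l87@┃  5        0       0 ┃                      
6@ex┃  6        0       0 ┃                      


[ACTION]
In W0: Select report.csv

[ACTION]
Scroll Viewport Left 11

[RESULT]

                                                 
                                                 
               ┏━━━━━━━━━━━━━━━━━━━━━┓           
               ┃ Spreadsheet         ┃           
               ┠─────────────────────┨           
      ┏━━━━━━━━┃A1:                  ┃           
      ┃ TabCont┃       A       B     ┃           
      ┠────────┃---------------------┃           
      ┃[report.┃  1      [0]       0 ┃           
      ┃────────┃  2        0       0 ┃           
      ┃email,am┃  3        0  127.49 ┃           
      ┃alice31@┃  4        0       0 ┃           
      ┃carol87@┃  5        0       0 ┃           
      ┃eve96@ex┃  6        0       0 ┃           


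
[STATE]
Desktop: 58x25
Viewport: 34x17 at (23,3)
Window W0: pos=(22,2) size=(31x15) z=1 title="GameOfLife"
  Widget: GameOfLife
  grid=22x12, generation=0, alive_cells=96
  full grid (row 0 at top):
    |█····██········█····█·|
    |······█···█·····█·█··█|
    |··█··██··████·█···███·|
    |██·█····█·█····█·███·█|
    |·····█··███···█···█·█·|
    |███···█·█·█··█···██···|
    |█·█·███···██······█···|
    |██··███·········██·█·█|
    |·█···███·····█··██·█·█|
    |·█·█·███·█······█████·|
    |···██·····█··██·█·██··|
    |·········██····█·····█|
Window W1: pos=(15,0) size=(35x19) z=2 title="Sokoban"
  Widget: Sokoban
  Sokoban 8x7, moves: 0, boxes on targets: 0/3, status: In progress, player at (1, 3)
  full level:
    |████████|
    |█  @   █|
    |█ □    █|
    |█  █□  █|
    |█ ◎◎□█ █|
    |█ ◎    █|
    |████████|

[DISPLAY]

█                         ┃  ┃    
█                         ┃──┨    
█                         ┃  ┃    
█                         ┃  ┃    
█                         ┃  ┃    
█                         ┃  ┃    
█                         ┃  ┃    
0  0/3                    ┃  ┃    
                          ┃  ┃    
                          ┃  ┃    
                          ┃  ┃    
                          ┃  ┃    
                          ┃  ┃    
                          ┃━━┛    
                          ┃       
━━━━━━━━━━━━━━━━━━━━━━━━━━┛       
                                  


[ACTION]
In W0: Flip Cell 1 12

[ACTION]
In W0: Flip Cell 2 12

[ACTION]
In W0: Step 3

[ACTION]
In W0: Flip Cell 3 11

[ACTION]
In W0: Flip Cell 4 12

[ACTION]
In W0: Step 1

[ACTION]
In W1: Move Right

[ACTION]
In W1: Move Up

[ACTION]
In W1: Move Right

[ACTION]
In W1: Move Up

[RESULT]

█                         ┃  ┃    
█                         ┃──┨    
█                         ┃  ┃    
█                         ┃  ┃    
█                         ┃  ┃    
█                         ┃  ┃    
█                         ┃  ┃    
2  0/3                    ┃  ┃    
                          ┃  ┃    
                          ┃  ┃    
                          ┃  ┃    
                          ┃  ┃    
                          ┃  ┃    
                          ┃━━┛    
                          ┃       
━━━━━━━━━━━━━━━━━━━━━━━━━━┛       
                                  


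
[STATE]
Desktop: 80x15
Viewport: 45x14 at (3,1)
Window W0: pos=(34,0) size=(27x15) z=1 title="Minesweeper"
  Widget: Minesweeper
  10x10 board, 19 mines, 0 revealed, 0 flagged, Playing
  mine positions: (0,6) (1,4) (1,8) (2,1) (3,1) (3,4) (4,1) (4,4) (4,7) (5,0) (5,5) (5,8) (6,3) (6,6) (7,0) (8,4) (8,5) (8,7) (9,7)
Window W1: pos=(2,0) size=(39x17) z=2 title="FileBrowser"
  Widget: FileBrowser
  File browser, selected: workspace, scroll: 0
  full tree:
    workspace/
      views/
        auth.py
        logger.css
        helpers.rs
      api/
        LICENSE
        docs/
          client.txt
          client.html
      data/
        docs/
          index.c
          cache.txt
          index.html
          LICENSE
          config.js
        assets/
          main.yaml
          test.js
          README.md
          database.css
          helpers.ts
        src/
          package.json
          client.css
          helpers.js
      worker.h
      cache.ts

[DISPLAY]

 FileBrowser                         ┃weeper 
─────────────────────────────────────┨───────
> [-] workspace/                     ┃■■■■   
    [+] views/                       ┃■■■■   
    [+] api/                         ┃■■■■   
    [+] data/                        ┃■■■■   
    worker.h                         ┃■■■■   
    cache.ts                         ┃■■■■   
                                     ┃■■■■   
                                     ┃■■■■   
                                     ┃■■■■   
                                     ┃■■■■   
                                     ┃       
                                     ┃━━━━━━━


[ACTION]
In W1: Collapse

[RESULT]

 FileBrowser                         ┃weeper 
─────────────────────────────────────┨───────
> [+] workspace/                     ┃■■■■   
                                     ┃■■■■   
                                     ┃■■■■   
                                     ┃■■■■   
                                     ┃■■■■   
                                     ┃■■■■   
                                     ┃■■■■   
                                     ┃■■■■   
                                     ┃■■■■   
                                     ┃■■■■   
                                     ┃       
                                     ┃━━━━━━━


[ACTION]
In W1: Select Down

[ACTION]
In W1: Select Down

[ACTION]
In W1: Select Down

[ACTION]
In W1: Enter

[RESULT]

 FileBrowser                         ┃weeper 
─────────────────────────────────────┨───────
> [-] workspace/                     ┃■■■■   
    [+] views/                       ┃■■■■   
    [+] api/                         ┃■■■■   
    [+] data/                        ┃■■■■   
    worker.h                         ┃■■■■   
    cache.ts                         ┃■■■■   
                                     ┃■■■■   
                                     ┃■■■■   
                                     ┃■■■■   
                                     ┃■■■■   
                                     ┃       
                                     ┃━━━━━━━


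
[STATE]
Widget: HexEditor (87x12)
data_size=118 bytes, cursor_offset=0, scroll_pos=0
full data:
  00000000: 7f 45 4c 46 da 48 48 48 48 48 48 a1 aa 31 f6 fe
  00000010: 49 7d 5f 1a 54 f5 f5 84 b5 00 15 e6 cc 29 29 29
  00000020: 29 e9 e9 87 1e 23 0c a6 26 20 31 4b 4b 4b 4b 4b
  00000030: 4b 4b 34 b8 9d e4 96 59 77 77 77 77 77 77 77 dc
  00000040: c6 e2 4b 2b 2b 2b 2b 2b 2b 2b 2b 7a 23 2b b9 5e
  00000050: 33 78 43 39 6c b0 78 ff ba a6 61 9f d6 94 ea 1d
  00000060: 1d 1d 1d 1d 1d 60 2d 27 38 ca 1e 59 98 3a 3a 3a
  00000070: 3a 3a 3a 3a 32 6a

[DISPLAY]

00000000  7F 45 4c 46 da 48 48 48  48 48 48 a1 aa 31 f6 fe  |.ELF.HHHHHH..1..|         
00000010  49 7d 5f 1a 54 f5 f5 84  b5 00 15 e6 cc 29 29 29  |I}_.T........)))|         
00000020  29 e9 e9 87 1e 23 0c a6  26 20 31 4b 4b 4b 4b 4b  |)....#..& 1KKKKK|         
00000030  4b 4b 34 b8 9d e4 96 59  77 77 77 77 77 77 77 dc  |KK4....Ywwwwwww.|         
00000040  c6 e2 4b 2b 2b 2b 2b 2b  2b 2b 2b 7a 23 2b b9 5e  |..K++++++++z#+.^|         
00000050  33 78 43 39 6c b0 78 ff  ba a6 61 9f d6 94 ea 1d  |3xC9l.x...a.....|         
00000060  1d 1d 1d 1d 1d 60 2d 27  38 ca 1e 59 98 3a 3a 3a  |.....`-'8..Y.:::|         
00000070  3a 3a 3a 3a 32 6a                                 |::::2j          |         
                                                                                       
                                                                                       
                                                                                       
                                                                                       


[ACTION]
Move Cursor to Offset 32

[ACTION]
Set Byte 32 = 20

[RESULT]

00000000  7f 45 4c 46 da 48 48 48  48 48 48 a1 aa 31 f6 fe  |.ELF.HHHHHH..1..|         
00000010  49 7d 5f 1a 54 f5 f5 84  b5 00 15 e6 cc 29 29 29  |I}_.T........)))|         
00000020  20 e9 e9 87 1e 23 0c a6  26 20 31 4b 4b 4b 4b 4b  | ....#..& 1KKKKK|         
00000030  4b 4b 34 b8 9d e4 96 59  77 77 77 77 77 77 77 dc  |KK4....Ywwwwwww.|         
00000040  c6 e2 4b 2b 2b 2b 2b 2b  2b 2b 2b 7a 23 2b b9 5e  |..K++++++++z#+.^|         
00000050  33 78 43 39 6c b0 78 ff  ba a6 61 9f d6 94 ea 1d  |3xC9l.x...a.....|         
00000060  1d 1d 1d 1d 1d 60 2d 27  38 ca 1e 59 98 3a 3a 3a  |.....`-'8..Y.:::|         
00000070  3a 3a 3a 3a 32 6a                                 |::::2j          |         
                                                                                       
                                                                                       
                                                                                       
                                                                                       


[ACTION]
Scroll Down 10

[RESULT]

00000070  3a 3a 3a 3a 32 6a                                 |::::2j          |         
                                                                                       
                                                                                       
                                                                                       
                                                                                       
                                                                                       
                                                                                       
                                                                                       
                                                                                       
                                                                                       
                                                                                       
                                                                                       


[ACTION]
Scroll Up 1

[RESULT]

00000060  1d 1d 1d 1d 1d 60 2d 27  38 ca 1e 59 98 3a 3a 3a  |.....`-'8..Y.:::|         
00000070  3a 3a 3a 3a 32 6a                                 |::::2j          |         
                                                                                       
                                                                                       
                                                                                       
                                                                                       
                                                                                       
                                                                                       
                                                                                       
                                                                                       
                                                                                       
                                                                                       


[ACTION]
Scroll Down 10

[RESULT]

00000070  3a 3a 3a 3a 32 6a                                 |::::2j          |         
                                                                                       
                                                                                       
                                                                                       
                                                                                       
                                                                                       
                                                                                       
                                                                                       
                                                                                       
                                                                                       
                                                                                       
                                                                                       


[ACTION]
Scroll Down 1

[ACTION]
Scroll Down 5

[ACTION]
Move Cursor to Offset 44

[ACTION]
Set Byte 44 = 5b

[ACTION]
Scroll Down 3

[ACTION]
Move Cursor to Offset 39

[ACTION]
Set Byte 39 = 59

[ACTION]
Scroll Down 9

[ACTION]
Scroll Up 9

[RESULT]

00000000  7f 45 4c 46 da 48 48 48  48 48 48 a1 aa 31 f6 fe  |.ELF.HHHHHH..1..|         
00000010  49 7d 5f 1a 54 f5 f5 84  b5 00 15 e6 cc 29 29 29  |I}_.T........)))|         
00000020  20 e9 e9 87 1e 23 0c 59  26 20 31 4b 5b 4b 4b 4b  | ....#.Y& 1K[KKK|         
00000030  4b 4b 34 b8 9d e4 96 59  77 77 77 77 77 77 77 dc  |KK4....Ywwwwwww.|         
00000040  c6 e2 4b 2b 2b 2b 2b 2b  2b 2b 2b 7a 23 2b b9 5e  |..K++++++++z#+.^|         
00000050  33 78 43 39 6c b0 78 ff  ba a6 61 9f d6 94 ea 1d  |3xC9l.x...a.....|         
00000060  1d 1d 1d 1d 1d 60 2d 27  38 ca 1e 59 98 3a 3a 3a  |.....`-'8..Y.:::|         
00000070  3a 3a 3a 3a 32 6a                                 |::::2j          |         
                                                                                       
                                                                                       
                                                                                       
                                                                                       


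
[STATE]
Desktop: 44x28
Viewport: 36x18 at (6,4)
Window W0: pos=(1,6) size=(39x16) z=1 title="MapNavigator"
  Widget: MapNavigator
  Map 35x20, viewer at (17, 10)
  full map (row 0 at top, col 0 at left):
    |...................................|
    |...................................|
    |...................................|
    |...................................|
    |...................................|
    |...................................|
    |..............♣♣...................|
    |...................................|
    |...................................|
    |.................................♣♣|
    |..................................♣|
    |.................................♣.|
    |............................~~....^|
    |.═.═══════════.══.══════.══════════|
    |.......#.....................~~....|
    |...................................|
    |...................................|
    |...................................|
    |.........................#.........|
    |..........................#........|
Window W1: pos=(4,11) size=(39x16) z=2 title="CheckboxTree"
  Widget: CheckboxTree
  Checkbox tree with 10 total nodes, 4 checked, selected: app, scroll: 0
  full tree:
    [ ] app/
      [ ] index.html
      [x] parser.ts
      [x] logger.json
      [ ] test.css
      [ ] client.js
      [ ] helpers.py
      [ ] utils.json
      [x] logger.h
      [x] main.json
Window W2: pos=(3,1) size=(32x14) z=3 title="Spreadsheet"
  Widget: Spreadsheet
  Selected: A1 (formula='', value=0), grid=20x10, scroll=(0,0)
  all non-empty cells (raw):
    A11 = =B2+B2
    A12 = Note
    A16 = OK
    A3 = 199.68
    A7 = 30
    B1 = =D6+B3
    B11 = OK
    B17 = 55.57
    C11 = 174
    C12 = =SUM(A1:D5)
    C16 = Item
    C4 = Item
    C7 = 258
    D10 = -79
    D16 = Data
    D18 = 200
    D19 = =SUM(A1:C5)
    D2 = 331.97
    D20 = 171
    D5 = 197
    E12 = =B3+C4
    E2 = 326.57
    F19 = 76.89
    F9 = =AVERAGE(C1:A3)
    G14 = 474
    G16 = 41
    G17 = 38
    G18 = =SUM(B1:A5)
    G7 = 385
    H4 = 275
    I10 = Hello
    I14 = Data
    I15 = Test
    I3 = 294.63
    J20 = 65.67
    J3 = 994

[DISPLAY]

:                           ┃       
     A       B       C      ┃       
----------------------------┃━━━━┓  
1      [0]       0       0  ┃    ┃  
2        0       0       0  ┃────┨  
3   199.68       0       0  ┃... ┃  
4        0       0Item      ┃... ┃  
5        0       0       0  ┃━━━━━━━
6        0       0       0  ┃       
7       30       0     258  ┃───────
━━━━━━━━━━━━━━━━━━━━━━━━━━━━┛       
  [ ] index.html                    
  [x] parser.ts                     
  [x] logger.json                   
  [ ] test.css                      
  [ ] client.js                     
  [ ] helpers.py                    
  [ ] utils.json                    


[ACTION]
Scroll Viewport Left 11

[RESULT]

   ┃A1:                           ┃ 
   ┃       A       B       C      ┃ 
 ┏━┃------------------------------┃━
 ┃ ┃  1      [0]       0       0  ┃ 
 ┠─┃  2        0       0       0  ┃─
 ┃ ┃  3   199.68       0       0  ┃.
 ┃ ┃  4        0       0Item      ┃.
 ┃ ┃  5        0       0       0  ┃━
 ┃ ┃  6        0       0       0  ┃ 
 ┃ ┃  7       30       0     258  ┃─
 ┃ ┗━━━━━━━━━━━━━━━━━━━━━━━━━━━━━━┛ 
 ┃ .┃   [ ] index.html              
 ┃ .┃   [x] parser.ts               
 ┃ .┃   [x] logger.json             
 ┃ .┃   [ ] test.css                
 ┃ .┃   [ ] client.js               
 ┃ .┃   [ ] helpers.py              
 ┗━━┃   [ ] utils.json              


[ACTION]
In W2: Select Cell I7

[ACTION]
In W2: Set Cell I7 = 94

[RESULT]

   ┃I7: 94                        ┃ 
   ┃       A       B       C      ┃ 
 ┏━┃------------------------------┃━
 ┃ ┃  1        0       0       0  ┃ 
 ┠─┃  2        0       0       0  ┃─
 ┃ ┃  3   199.68       0       0  ┃.
 ┃ ┃  4        0       0Item      ┃.
 ┃ ┃  5        0       0       0  ┃━
 ┃ ┃  6        0       0       0  ┃ 
 ┃ ┃  7       30       0     258  ┃─
 ┃ ┗━━━━━━━━━━━━━━━━━━━━━━━━━━━━━━┛ 
 ┃ .┃   [ ] index.html              
 ┃ .┃   [x] parser.ts               
 ┃ .┃   [x] logger.json             
 ┃ .┃   [ ] test.css                
 ┃ .┃   [ ] client.js               
 ┃ .┃   [ ] helpers.py              
 ┗━━┃   [ ] utils.json              


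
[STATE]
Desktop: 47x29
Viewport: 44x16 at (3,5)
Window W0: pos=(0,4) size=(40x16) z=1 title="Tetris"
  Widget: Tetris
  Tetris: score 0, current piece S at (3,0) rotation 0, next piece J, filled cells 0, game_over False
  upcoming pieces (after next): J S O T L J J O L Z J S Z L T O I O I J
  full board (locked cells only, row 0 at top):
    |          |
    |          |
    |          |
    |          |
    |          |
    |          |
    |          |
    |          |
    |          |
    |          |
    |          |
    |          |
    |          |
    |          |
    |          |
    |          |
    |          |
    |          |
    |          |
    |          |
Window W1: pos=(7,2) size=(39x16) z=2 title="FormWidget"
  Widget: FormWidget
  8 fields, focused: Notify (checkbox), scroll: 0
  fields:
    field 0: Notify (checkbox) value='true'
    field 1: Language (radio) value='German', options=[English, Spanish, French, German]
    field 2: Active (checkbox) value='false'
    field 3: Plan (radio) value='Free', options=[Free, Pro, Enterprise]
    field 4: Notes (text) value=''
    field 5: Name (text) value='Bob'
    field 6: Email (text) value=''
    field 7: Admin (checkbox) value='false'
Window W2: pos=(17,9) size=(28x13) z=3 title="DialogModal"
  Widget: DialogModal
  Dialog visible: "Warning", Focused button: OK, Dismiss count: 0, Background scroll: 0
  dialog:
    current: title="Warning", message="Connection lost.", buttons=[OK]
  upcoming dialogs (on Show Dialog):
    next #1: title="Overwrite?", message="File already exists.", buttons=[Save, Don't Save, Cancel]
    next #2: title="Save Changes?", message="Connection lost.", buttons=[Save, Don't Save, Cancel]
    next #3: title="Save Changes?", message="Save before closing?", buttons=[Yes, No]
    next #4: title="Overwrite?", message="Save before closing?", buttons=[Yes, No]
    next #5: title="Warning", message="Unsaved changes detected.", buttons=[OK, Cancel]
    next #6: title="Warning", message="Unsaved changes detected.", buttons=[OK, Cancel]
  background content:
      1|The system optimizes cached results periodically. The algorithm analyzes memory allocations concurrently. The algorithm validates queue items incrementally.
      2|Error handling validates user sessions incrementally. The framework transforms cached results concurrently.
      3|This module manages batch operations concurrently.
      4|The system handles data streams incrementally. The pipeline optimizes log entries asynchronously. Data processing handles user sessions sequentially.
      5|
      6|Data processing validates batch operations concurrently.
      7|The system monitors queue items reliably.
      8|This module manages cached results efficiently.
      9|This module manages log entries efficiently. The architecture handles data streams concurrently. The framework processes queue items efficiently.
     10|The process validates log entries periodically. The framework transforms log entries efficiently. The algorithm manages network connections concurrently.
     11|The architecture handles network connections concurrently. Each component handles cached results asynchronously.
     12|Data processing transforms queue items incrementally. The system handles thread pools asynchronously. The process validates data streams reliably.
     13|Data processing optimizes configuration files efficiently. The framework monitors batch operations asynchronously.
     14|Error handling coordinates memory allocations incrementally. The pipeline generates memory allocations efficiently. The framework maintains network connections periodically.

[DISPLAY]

etri┃> Notify:     [x]                    ┃ 
────┃  Language:   ( ) English  ( ) Spanis┃ 
    ┃  Active:     [ ]                    ┃ 
    ┃  Plan:       (●) Free  ( ) Pro  ( ) ┃ 
    ┃  Notes: ┏━━━━━━━━━━━━━━━━━━━━━━━━━━┓┃ 
    ┃  Name:  ┃ DialogModal              ┃┃ 
    ┃  Email: ┠──────────────────────────┨┃ 
    ┃  Admin: ┃The system optimizes cache┃┃ 
    ┃         ┃Error handling validates u┃┃ 
    ┃         ┃Thi┌──────────────────┐ch ┃┃ 
    ┃         ┃The│     Warning      │ st┃┃ 
    ┃         ┃   │ Connection lost. │   ┃┃ 
    ┗━━━━━━━━━┃Dat│       [OK]       │es ┃┛ 
        │     ┃The└──────────────────┘ue ┃  
━━━━━━━━━━━━━━┃This module manages cached┃  
              ┃This module manages log en┃  


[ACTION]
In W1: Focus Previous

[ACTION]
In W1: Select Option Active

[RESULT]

etri┃  Notify:     [x]                    ┃ 
────┃  Language:   ( ) English  ( ) Spanis┃ 
    ┃  Active:     [ ]                    ┃ 
    ┃  Plan:       (●) Free  ( ) Pro  ( ) ┃ 
    ┃  Notes: ┏━━━━━━━━━━━━━━━━━━━━━━━━━━┓┃ 
    ┃  Name:  ┃ DialogModal              ┃┃ 
    ┃  Email: ┠──────────────────────────┨┃ 
    ┃> Admin: ┃The system optimizes cache┃┃ 
    ┃         ┃Error handling validates u┃┃ 
    ┃         ┃Thi┌──────────────────┐ch ┃┃ 
    ┃         ┃The│     Warning      │ st┃┃ 
    ┃         ┃   │ Connection lost. │   ┃┃ 
    ┗━━━━━━━━━┃Dat│       [OK]       │es ┃┛ 
        │     ┃The└──────────────────┘ue ┃  
━━━━━━━━━━━━━━┃This module manages cached┃  
              ┃This module manages log en┃  


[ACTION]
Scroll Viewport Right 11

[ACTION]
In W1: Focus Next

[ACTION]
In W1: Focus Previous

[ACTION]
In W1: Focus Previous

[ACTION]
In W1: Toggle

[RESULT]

etri┃  Notify:     [x]                    ┃ 
────┃  Language:   ( ) English  ( ) Spanis┃ 
    ┃  Active:     [ ]                    ┃ 
    ┃  Plan:       (●) Free  ( ) Pro  ( ) ┃ 
    ┃  Notes: ┏━━━━━━━━━━━━━━━━━━━━━━━━━━┓┃ 
    ┃  Name:  ┃ DialogModal              ┃┃ 
    ┃> Email: ┠──────────────────────────┨┃ 
    ┃  Admin: ┃The system optimizes cache┃┃ 
    ┃         ┃Error handling validates u┃┃ 
    ┃         ┃Thi┌──────────────────┐ch ┃┃ 
    ┃         ┃The│     Warning      │ st┃┃ 
    ┃         ┃   │ Connection lost. │   ┃┃ 
    ┗━━━━━━━━━┃Dat│       [OK]       │es ┃┛ 
        │     ┃The└──────────────────┘ue ┃  
━━━━━━━━━━━━━━┃This module manages cached┃  
              ┃This module manages log en┃  


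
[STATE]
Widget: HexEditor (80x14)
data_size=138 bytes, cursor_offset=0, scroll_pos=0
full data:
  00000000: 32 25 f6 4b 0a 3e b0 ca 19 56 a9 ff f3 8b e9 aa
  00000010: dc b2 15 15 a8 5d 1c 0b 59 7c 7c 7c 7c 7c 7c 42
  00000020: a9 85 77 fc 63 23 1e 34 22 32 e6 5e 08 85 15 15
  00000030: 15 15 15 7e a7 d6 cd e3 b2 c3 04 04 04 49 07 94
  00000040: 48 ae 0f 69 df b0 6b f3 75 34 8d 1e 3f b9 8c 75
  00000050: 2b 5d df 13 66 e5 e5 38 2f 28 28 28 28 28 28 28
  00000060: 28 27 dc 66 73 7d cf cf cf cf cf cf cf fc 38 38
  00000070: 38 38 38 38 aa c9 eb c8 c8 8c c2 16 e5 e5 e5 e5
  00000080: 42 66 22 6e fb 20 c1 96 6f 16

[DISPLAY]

00000000  32 25 f6 4b 0a 3e b0 ca  19 56 a9 ff f3 8b e9 aa  |2%.K.>...V......|  
00000010  dc b2 15 15 a8 5d 1c 0b  59 7c 7c 7c 7c 7c 7c 42  |.....]..Y||||||B|  
00000020  a9 85 77 fc 63 23 1e 34  22 32 e6 5e 08 85 15 15  |..w.c#.4"2.^....|  
00000030  15 15 15 7e a7 d6 cd e3  b2 c3 04 04 04 49 07 94  |...~.........I..|  
00000040  48 ae 0f 69 df b0 6b f3  75 34 8d 1e 3f b9 8c 75  |H..i..k.u4..?..u|  
00000050  2b 5d df 13 66 e5 e5 38  2f 28 28 28 28 28 28 28  |+]..f..8/(((((((|  
00000060  28 27 dc 66 73 7d cf cf  cf cf cf cf cf fc 38 38  |('.fs}........88|  
00000070  38 38 38 38 aa c9 eb c8  c8 8c c2 16 e5 e5 e5 e5  |8888............|  
00000080  42 66 22 6e fb 20 c1 96  6f 16                    |Bf"n. ..o.      |  
                                                                                
                                                                                
                                                                                
                                                                                
                                                                                


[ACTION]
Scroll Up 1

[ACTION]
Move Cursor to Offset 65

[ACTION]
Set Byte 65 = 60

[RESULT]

00000000  32 25 f6 4b 0a 3e b0 ca  19 56 a9 ff f3 8b e9 aa  |2%.K.>...V......|  
00000010  dc b2 15 15 a8 5d 1c 0b  59 7c 7c 7c 7c 7c 7c 42  |.....]..Y||||||B|  
00000020  a9 85 77 fc 63 23 1e 34  22 32 e6 5e 08 85 15 15  |..w.c#.4"2.^....|  
00000030  15 15 15 7e a7 d6 cd e3  b2 c3 04 04 04 49 07 94  |...~.........I..|  
00000040  48 60 0f 69 df b0 6b f3  75 34 8d 1e 3f b9 8c 75  |H`.i..k.u4..?..u|  
00000050  2b 5d df 13 66 e5 e5 38  2f 28 28 28 28 28 28 28  |+]..f..8/(((((((|  
00000060  28 27 dc 66 73 7d cf cf  cf cf cf cf cf fc 38 38  |('.fs}........88|  
00000070  38 38 38 38 aa c9 eb c8  c8 8c c2 16 e5 e5 e5 e5  |8888............|  
00000080  42 66 22 6e fb 20 c1 96  6f 16                    |Bf"n. ..o.      |  
                                                                                
                                                                                
                                                                                
                                                                                
                                                                                


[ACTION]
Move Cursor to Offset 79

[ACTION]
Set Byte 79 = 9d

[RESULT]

00000000  32 25 f6 4b 0a 3e b0 ca  19 56 a9 ff f3 8b e9 aa  |2%.K.>...V......|  
00000010  dc b2 15 15 a8 5d 1c 0b  59 7c 7c 7c 7c 7c 7c 42  |.....]..Y||||||B|  
00000020  a9 85 77 fc 63 23 1e 34  22 32 e6 5e 08 85 15 15  |..w.c#.4"2.^....|  
00000030  15 15 15 7e a7 d6 cd e3  b2 c3 04 04 04 49 07 94  |...~.........I..|  
00000040  48 60 0f 69 df b0 6b f3  75 34 8d 1e 3f b9 8c 9D  |H`.i..k.u4..?...|  
00000050  2b 5d df 13 66 e5 e5 38  2f 28 28 28 28 28 28 28  |+]..f..8/(((((((|  
00000060  28 27 dc 66 73 7d cf cf  cf cf cf cf cf fc 38 38  |('.fs}........88|  
00000070  38 38 38 38 aa c9 eb c8  c8 8c c2 16 e5 e5 e5 e5  |8888............|  
00000080  42 66 22 6e fb 20 c1 96  6f 16                    |Bf"n. ..o.      |  
                                                                                
                                                                                
                                                                                
                                                                                
                                                                                


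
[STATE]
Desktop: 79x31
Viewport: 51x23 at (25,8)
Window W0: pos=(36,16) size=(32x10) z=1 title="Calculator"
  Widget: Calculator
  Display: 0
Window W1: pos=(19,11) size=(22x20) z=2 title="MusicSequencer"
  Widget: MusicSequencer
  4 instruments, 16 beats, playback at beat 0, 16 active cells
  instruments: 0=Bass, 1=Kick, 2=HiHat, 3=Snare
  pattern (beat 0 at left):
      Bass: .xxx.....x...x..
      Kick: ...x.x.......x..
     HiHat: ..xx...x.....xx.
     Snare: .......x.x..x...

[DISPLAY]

                                                   
                                                   
                                                   
━━━━━━━━━━━━━━━┓                                   
cSequencer     ┃                                   
───────────────┨                                   
 ▼1234567890123┃                                   
s·███·····█···█┃                                   
k···█·█·······█┃━━━━━━━━━━━━━━━━━━━━━━━━━━┓        
t··██···█·····█┃culator                   ┃        
e·······█·█··█·┃──────────────────────────┨        
               ┃                         0┃        
               ┃┬───┬───┬───┐             ┃        
               ┃│ 8 │ 9 │ ÷ │             ┃        
               ┃┼───┼───┼───┤             ┃        
               ┃│ 5 │ 6 │ × │             ┃        
               ┃┴───┴───┴───┘             ┃        
               ┃━━━━━━━━━━━━━━━━━━━━━━━━━━┛        
               ┃                                   
               ┃                                   
               ┃                                   
               ┃                                   
━━━━━━━━━━━━━━━┛                                   


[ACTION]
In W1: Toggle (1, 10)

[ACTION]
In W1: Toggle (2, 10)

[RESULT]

                                                   
                                                   
                                                   
━━━━━━━━━━━━━━━┓                                   
cSequencer     ┃                                   
───────────────┨                                   
 ▼1234567890123┃                                   
s·███·····█···█┃                                   
k···█·█····█··█┃━━━━━━━━━━━━━━━━━━━━━━━━━━┓        
t··██···█··█··█┃culator                   ┃        
e·······█·█··█·┃──────────────────────────┨        
               ┃                         0┃        
               ┃┬───┬───┬───┐             ┃        
               ┃│ 8 │ 9 │ ÷ │             ┃        
               ┃┼───┼───┼───┤             ┃        
               ┃│ 5 │ 6 │ × │             ┃        
               ┃┴───┴───┴───┘             ┃        
               ┃━━━━━━━━━━━━━━━━━━━━━━━━━━┛        
               ┃                                   
               ┃                                   
               ┃                                   
               ┃                                   
━━━━━━━━━━━━━━━┛                                   


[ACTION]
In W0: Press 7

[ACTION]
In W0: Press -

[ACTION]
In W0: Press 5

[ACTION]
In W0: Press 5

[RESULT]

                                                   
                                                   
                                                   
━━━━━━━━━━━━━━━┓                                   
cSequencer     ┃                                   
───────────────┨                                   
 ▼1234567890123┃                                   
s·███·····█···█┃                                   
k···█·█····█··█┃━━━━━━━━━━━━━━━━━━━━━━━━━━┓        
t··██···█··█··█┃culator                   ┃        
e·······█·█··█·┃──────────────────────────┨        
               ┃                        55┃        
               ┃┬───┬───┬───┐             ┃        
               ┃│ 8 │ 9 │ ÷ │             ┃        
               ┃┼───┼───┼───┤             ┃        
               ┃│ 5 │ 6 │ × │             ┃        
               ┃┴───┴───┴───┘             ┃        
               ┃━━━━━━━━━━━━━━━━━━━━━━━━━━┛        
               ┃                                   
               ┃                                   
               ┃                                   
               ┃                                   
━━━━━━━━━━━━━━━┛                                   
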